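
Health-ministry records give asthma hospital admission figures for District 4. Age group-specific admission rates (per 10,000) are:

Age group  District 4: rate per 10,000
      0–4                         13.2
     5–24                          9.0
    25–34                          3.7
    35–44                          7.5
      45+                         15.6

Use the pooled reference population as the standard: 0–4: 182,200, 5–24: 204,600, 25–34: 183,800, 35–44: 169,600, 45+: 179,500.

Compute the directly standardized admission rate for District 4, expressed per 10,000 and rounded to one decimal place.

Standard total = 919,700; weights = 0.1981, 0.2225, 0.1998, 0.1844, 0.1952.
Standardized rate: 0.1981×13.2 + 0.2225×9.0 + 0.1998×3.7 + 0.1844×7.5 + 0.1952×15.6 = 9.7844 per 10,000.

9.8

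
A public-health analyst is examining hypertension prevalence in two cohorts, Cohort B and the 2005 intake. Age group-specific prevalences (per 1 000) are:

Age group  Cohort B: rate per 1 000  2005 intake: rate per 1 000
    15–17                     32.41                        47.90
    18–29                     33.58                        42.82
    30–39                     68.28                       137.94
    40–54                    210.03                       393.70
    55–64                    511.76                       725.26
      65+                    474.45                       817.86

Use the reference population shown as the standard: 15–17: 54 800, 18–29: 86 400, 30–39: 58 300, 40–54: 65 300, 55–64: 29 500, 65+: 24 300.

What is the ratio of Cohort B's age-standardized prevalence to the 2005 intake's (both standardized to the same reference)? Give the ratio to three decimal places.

0.602

Standard total = 318 600; weights = 0.1720, 0.2712, 0.1830, 0.2050, 0.0926, 0.0763.
Cohort B: 0.1720×32.41 + 0.2712×33.58 + 0.1830×68.28 + 0.2050×210.03 + 0.0926×511.76 + 0.0763×474.45 = 153.7951 per 1 000.
The 2005 intake: 0.1720×47.90 + 0.2712×42.82 + 0.1830×137.94 + 0.2050×393.70 + 0.0926×725.26 + 0.0763×817.86 = 255.3178 per 1 000.
Ratio = 153.7951 ÷ 255.3178 = 0.60237.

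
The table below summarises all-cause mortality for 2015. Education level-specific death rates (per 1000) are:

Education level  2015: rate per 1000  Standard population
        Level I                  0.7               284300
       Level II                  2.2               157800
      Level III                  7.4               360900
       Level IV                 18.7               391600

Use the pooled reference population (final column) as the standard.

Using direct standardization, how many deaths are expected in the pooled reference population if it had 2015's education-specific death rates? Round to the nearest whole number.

10540

Expected deaths = Σ (standard pop × education-specific rate ÷ 1000)
= 284300×0.7/1000 + 157800×2.2/1000 + 360900×7.4/1000 + 391600×18.7/1000
= 199.01 + 347.16 + 2670.66 + 7322.92 = 10539.75.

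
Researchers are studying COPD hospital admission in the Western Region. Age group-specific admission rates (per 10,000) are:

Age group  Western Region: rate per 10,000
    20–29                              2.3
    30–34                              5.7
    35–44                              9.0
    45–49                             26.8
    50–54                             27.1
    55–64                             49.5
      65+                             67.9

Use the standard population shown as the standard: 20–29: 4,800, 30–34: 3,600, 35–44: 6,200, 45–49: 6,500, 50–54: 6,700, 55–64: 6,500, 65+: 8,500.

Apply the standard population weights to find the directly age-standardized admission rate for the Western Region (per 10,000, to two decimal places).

Standard total = 42,800; weights = 0.1121, 0.0841, 0.1449, 0.1519, 0.1565, 0.1519, 0.1986.
Standardized rate: 0.1121×2.3 + 0.0841×5.7 + 0.1449×9.0 + 0.1519×26.8 + 0.1565×27.1 + 0.1519×49.5 + 0.1986×67.9 = 31.3558 per 10,000.

31.36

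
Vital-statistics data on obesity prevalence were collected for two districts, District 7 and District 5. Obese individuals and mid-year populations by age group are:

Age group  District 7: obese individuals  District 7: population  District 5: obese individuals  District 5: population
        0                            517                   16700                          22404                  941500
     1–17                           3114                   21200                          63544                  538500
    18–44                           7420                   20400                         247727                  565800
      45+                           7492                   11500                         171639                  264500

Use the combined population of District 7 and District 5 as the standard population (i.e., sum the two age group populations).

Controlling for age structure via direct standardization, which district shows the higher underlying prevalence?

Age-specific rates per 1000 for District 7: 30.958, 146.887, 363.725, 651.478.
For District 5: 23.796, 118.002, 437.835, 648.919.
Combined standard total = 2380100; weights = 0.4026, 0.2352, 0.2463, 0.1160.
District 7: 0.4026×30.958 + 0.2352×146.887 + 0.2463×363.725 + 0.1160×651.478 = 212.1341 per 1000.
District 5: 0.4026×23.796 + 0.2352×118.002 + 0.2463×437.835 + 0.1160×648.919 = 220.4140 per 1000.
The crude rates (265.66 vs 218.72) would put District 7 higher, but that reflects its age composition; once standardized to a common age structure, District 5 has the higher underlying rate.

District 5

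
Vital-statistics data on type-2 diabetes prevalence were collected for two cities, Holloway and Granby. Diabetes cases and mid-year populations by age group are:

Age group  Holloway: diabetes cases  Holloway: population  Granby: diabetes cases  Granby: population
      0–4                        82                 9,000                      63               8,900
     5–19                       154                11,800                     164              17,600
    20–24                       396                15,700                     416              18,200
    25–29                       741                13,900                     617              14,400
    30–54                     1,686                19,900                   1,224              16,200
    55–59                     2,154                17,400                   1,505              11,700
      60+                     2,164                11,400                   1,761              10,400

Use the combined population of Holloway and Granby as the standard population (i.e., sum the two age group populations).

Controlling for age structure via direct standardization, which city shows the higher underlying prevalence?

Age-specific rates per 1,000 for Holloway: 9.111, 13.051, 25.223, 53.309, 84.724, 123.793, 189.825.
For Granby: 7.079, 9.318, 22.857, 42.847, 75.556, 128.632, 169.327.
Combined standard total = 196,500; weights = 0.0911, 0.1496, 0.1725, 0.1440, 0.1837, 0.1481, 0.1109.
Holloway: 0.0911×9.111 + 0.1496×13.051 + 0.1725×25.223 + 0.1440×53.309 + 0.1837×84.724 + 0.1481×123.793 + 0.1109×189.825 = 69.7688 per 1,000.
Granby: 0.0911×7.079 + 0.1496×9.318 + 0.1725×22.857 + 0.1440×42.847 + 0.1837×75.556 + 0.1481×128.632 + 0.1109×169.327 = 63.8686 per 1,000.

Holloway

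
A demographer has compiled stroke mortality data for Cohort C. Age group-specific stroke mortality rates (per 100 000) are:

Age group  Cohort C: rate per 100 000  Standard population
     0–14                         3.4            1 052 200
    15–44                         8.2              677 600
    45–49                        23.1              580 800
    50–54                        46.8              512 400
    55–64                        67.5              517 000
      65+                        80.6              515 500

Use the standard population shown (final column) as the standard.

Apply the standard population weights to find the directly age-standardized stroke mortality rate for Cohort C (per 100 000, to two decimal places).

Standard total = 3 855 500; weights = 0.2729, 0.1757, 0.1506, 0.1329, 0.1341, 0.1337.
Standardized rate: 0.2729×3.4 + 0.1757×8.2 + 0.1506×23.1 + 0.1329×46.8 + 0.1341×67.5 + 0.1337×80.6 = 31.8966 per 100 000.

31.90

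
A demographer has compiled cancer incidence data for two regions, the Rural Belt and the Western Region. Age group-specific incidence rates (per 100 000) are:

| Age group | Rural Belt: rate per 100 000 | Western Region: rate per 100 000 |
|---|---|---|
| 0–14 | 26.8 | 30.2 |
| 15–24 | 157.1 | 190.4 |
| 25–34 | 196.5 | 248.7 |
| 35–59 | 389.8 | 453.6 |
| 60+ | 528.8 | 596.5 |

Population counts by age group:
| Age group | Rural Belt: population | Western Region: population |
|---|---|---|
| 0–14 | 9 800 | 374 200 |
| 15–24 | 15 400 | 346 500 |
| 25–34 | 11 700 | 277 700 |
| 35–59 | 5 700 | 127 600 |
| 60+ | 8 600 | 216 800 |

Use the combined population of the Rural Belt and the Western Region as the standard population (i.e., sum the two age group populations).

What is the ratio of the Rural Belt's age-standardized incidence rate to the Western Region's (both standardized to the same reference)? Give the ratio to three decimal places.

Combined standard total = 1 394 000; weights = 0.2755, 0.2596, 0.2076, 0.0956, 0.1617.
The Rural Belt: 0.2755×26.8 + 0.2596×157.1 + 0.2076×196.5 + 0.0956×389.8 + 0.1617×528.8 = 211.7393 per 100 000.
The Western Region: 0.2755×30.2 + 0.2596×190.4 + 0.2076×248.7 + 0.0956×453.6 + 0.1617×596.5 = 249.2054 per 100 000.
Ratio = 211.7393 ÷ 249.2054 = 0.84966.

0.850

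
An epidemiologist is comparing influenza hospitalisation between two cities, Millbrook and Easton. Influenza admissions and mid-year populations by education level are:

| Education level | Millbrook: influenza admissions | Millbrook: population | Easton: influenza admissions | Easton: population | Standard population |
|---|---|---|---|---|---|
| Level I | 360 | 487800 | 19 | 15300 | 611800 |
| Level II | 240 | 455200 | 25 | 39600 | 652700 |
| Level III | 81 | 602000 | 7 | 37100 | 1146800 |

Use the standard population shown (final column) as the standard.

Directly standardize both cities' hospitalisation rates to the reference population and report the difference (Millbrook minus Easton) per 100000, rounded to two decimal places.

-18.17

Education-specific rates per 100000 for Millbrook: 73.80, 52.72, 13.46.
For Easton: 124.18, 63.13, 18.87.
Standard total = 2411300; weights = 0.2537, 0.2707, 0.4756.
Millbrook: 0.2537×73.80 + 0.2707×52.72 + 0.4756×13.46 = 39.3956 per 100000.
Easton: 0.2537×124.18 + 0.2707×63.13 + 0.4756×18.87 = 57.5701 per 100000.
Difference = 39.3956 − 57.5701 = -18.1744.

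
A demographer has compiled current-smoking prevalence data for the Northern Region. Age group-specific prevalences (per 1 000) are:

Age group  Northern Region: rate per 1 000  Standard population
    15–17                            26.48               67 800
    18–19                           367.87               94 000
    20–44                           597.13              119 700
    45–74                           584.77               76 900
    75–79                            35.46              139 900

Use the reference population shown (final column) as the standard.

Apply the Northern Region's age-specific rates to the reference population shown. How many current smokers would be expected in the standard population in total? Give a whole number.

157781

Expected current smokers = Σ (standard pop × age-specific rate ÷ 1 000)
= 67 800×26.48/1 000 + 94 000×367.87/1 000 + 119 700×597.13/1 000 + 76 900×584.77/1 000 + 139 900×35.46/1 000
= 1795.34 + 34579.78 + 71476.46 + 44968.81 + 4960.85 = 157781.25.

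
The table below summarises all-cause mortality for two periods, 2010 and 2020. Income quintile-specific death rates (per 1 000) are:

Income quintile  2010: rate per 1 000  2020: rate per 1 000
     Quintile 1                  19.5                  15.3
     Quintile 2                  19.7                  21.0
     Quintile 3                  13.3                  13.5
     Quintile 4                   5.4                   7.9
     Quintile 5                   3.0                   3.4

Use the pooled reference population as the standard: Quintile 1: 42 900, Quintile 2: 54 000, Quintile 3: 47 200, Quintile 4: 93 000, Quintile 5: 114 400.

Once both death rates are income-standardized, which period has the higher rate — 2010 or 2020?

2020

Standard total = 351 500; weights = 0.1220, 0.1536, 0.1343, 0.2646, 0.3255.
2010: 0.1220×19.5 + 0.1536×19.7 + 0.1343×13.3 + 0.2646×5.4 + 0.3255×3.0 = 9.5975 per 1 000.
2020: 0.1220×15.3 + 0.1536×21.0 + 0.1343×13.5 + 0.2646×7.9 + 0.3255×3.4 = 10.1031 per 1 000.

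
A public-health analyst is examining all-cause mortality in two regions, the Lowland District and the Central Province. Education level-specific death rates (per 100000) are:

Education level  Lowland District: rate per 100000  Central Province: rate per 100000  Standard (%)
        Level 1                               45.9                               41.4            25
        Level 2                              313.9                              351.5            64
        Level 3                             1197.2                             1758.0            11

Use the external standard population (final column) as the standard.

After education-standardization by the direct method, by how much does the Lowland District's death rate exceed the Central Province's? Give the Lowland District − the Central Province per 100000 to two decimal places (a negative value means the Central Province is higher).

-84.63

Standard weights: 0.25, 0.64, 0.11.
The Lowland District: 0.2500×45.9 + 0.6400×313.9 + 0.1100×1197.2 = 344.0630 per 100000.
The Central Province: 0.2500×41.4 + 0.6400×351.5 + 0.1100×1758.0 = 428.6900 per 100000.
Difference = 344.0630 − 428.6900 = -84.6270.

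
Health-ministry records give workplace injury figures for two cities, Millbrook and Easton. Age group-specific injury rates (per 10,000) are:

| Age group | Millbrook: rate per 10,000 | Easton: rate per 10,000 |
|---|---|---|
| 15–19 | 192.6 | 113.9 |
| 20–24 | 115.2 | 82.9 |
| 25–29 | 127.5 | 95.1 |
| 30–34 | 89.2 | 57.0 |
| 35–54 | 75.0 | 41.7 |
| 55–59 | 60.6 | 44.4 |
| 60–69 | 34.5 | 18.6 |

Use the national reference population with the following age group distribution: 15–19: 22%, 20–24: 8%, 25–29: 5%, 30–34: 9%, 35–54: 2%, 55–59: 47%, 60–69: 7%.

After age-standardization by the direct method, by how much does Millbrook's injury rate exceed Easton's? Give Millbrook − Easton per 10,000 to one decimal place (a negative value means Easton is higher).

Standard weights: 0.22, 0.08, 0.05, 0.09, 0.02, 0.47, 0.07.
Millbrook: 0.2200×192.6 + 0.0800×115.2 + 0.0500×127.5 + 0.0900×89.2 + 0.0200×75.0 + 0.4700×60.6 + 0.0700×34.5 = 98.3880 per 10,000.
Easton: 0.2200×113.9 + 0.0800×82.9 + 0.0500×95.1 + 0.0900×57.0 + 0.0200×41.7 + 0.4700×44.4 + 0.0700×18.6 = 64.5790 per 10,000.
Difference = 98.3880 − 64.5790 = 33.8090.

33.8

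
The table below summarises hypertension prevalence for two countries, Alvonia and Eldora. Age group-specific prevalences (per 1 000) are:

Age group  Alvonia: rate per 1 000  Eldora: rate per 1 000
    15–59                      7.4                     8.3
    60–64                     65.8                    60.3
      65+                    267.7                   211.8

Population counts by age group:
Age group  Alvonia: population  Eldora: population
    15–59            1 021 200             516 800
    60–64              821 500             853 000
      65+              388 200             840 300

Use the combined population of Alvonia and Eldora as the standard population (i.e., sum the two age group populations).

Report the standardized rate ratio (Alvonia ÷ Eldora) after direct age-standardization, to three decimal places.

1.205

Combined standard total = 4 441 000; weights = 0.3463, 0.3771, 0.2766.
Alvonia: 0.3463×7.4 + 0.3771×65.8 + 0.2766×267.7 = 101.4260 per 1 000.
Eldora: 0.3463×8.3 + 0.3771×60.3 + 0.2766×211.8 = 84.2004 per 1 000.
Ratio = 101.4260 ÷ 84.2004 = 1.20458.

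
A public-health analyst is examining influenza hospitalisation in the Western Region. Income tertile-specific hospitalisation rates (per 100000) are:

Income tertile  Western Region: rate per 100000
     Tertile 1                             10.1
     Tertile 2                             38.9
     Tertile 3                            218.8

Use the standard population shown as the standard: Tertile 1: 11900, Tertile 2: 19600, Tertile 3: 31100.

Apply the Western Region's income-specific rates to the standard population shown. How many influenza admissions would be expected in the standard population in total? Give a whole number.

Expected influenza admissions = Σ (standard pop × income-specific rate ÷ 100000)
= 11900×10.1/100000 + 19600×38.9/100000 + 31100×218.8/100000
= 1.20 + 7.62 + 68.05 = 76.87.

77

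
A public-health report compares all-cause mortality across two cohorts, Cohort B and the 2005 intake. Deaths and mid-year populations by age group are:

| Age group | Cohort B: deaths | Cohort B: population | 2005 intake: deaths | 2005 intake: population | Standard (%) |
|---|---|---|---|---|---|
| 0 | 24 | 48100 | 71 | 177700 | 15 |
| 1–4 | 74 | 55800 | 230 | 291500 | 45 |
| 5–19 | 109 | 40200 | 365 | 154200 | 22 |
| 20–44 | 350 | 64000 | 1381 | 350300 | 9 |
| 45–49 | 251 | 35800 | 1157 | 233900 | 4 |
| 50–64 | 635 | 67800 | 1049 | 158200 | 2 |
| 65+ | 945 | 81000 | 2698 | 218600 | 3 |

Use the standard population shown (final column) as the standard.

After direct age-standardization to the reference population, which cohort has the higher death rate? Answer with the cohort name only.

Cohort B

Age-specific rates per 1000 for Cohort B: 0.499, 1.326, 2.711, 5.469, 7.011, 9.366, 11.667.
For the 2005 intake: 0.400, 0.789, 2.367, 3.942, 4.947, 6.631, 12.342.
Standard weights: 0.15, 0.45, 0.22, 0.09, 0.04, 0.02, 0.03.
Cohort B: 0.1500×0.499 + 0.4500×1.326 + 0.2200×2.711 + 0.0900×5.469 + 0.0400×7.011 + 0.0200×9.366 + 0.0300×11.667 = 2.5781 per 1000.
The 2005 intake: 0.1500×0.400 + 0.4500×0.789 + 0.2200×2.367 + 0.0900×3.942 + 0.0400×4.947 + 0.0200×6.631 + 0.0300×12.342 = 1.9913 per 1000.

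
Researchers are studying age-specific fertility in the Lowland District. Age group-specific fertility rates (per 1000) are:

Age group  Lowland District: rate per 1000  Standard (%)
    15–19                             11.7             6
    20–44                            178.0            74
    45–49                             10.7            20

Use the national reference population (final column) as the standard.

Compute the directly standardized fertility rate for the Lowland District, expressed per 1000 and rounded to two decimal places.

Standard weights: 0.06, 0.74, 0.20.
Standardized rate: 0.0600×11.7 + 0.7400×178.0 + 0.2000×10.7 = 134.5620 per 1000.

134.56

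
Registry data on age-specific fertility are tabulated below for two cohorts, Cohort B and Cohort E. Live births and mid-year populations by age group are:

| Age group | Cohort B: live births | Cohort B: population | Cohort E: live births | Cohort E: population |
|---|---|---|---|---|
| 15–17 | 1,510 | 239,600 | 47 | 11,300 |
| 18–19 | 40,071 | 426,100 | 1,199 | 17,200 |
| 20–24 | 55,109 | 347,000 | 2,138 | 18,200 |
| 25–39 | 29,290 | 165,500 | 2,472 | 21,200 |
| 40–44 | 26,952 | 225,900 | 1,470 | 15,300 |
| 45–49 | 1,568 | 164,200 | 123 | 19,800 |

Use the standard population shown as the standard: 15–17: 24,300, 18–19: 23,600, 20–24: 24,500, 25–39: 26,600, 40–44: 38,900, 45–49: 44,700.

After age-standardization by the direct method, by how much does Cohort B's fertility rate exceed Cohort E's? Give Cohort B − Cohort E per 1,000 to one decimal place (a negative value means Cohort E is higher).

Age-specific rates per 1,000 for Cohort B: 6.302, 94.041, 158.816, 176.979, 119.309, 9.549.
For Cohort E: 4.159, 69.709, 117.473, 116.604, 96.078, 6.212.
Standard total = 182,600; weights = 0.1331, 0.1292, 0.1342, 0.1457, 0.2130, 0.2448.
Cohort B: 0.1331×6.302 + 0.1292×94.041 + 0.1342×158.816 + 0.1457×176.979 + 0.2130×119.309 + 0.2448×9.549 = 87.8375 per 1,000.
Cohort E: 0.1331×4.159 + 0.1292×69.709 + 0.1342×117.473 + 0.1457×116.604 + 0.2130×96.078 + 0.2448×6.212 = 64.2995 per 1,000.
Difference = 87.8375 − 64.2995 = 23.5380.

23.5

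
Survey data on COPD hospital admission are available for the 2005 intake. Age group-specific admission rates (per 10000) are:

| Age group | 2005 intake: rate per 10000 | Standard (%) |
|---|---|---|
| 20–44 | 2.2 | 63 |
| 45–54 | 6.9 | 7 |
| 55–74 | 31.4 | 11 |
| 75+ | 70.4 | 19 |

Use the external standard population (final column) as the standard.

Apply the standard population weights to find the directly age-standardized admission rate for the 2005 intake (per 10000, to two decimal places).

Standard weights: 0.63, 0.07, 0.11, 0.19.
Standardized rate: 0.6300×2.2 + 0.0700×6.9 + 0.1100×31.4 + 0.1900×70.4 = 18.6990 per 10000.

18.70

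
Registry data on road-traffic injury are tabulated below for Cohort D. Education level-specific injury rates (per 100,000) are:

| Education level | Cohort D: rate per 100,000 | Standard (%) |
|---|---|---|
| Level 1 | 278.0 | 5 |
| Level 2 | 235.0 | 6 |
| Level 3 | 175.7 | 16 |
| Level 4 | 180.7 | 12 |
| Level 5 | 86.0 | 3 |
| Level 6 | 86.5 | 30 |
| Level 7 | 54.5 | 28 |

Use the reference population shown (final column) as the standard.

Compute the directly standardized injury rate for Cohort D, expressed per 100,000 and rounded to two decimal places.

Standard weights: 0.05, 0.06, 0.16, 0.12, 0.03, 0.30, 0.28.
Standardized rate: 0.0500×278.0 + 0.0600×235.0 + 0.1600×175.7 + 0.1200×180.7 + 0.0300×86.0 + 0.3000×86.5 + 0.2800×54.5 = 121.5860 per 100,000.

121.59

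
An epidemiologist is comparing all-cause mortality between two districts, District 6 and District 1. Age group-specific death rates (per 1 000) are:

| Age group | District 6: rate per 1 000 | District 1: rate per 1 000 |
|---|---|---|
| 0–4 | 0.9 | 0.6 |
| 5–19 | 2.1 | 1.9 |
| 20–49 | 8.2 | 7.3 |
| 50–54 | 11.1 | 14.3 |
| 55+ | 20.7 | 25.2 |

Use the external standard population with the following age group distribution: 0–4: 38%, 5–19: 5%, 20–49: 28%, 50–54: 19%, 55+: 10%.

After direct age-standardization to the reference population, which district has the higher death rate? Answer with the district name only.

Standard weights: 0.38, 0.05, 0.28, 0.19, 0.10.
District 6: 0.3800×0.9 + 0.0500×2.1 + 0.2800×8.2 + 0.1900×11.1 + 0.1000×20.7 = 6.9220 per 1 000.
District 1: 0.3800×0.6 + 0.0500×1.9 + 0.2800×7.3 + 0.1900×14.3 + 0.1000×25.2 = 7.6040 per 1 000.

District 1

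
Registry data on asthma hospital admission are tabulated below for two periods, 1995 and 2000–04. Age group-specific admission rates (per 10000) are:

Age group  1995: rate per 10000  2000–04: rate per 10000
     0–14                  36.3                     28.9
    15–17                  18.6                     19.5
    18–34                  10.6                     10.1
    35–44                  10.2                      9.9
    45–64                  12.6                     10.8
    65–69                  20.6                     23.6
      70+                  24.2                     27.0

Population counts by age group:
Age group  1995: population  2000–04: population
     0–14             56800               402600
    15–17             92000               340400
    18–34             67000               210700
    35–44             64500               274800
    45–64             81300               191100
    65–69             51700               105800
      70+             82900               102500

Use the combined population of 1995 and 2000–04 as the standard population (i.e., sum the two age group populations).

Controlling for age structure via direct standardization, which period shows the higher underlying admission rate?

Combined standard total = 2124100; weights = 0.2163, 0.2036, 0.1307, 0.1597, 0.1282, 0.0741, 0.0873.
1995: 0.2163×36.3 + 0.2036×18.6 + 0.1307×10.6 + 0.1597×10.2 + 0.1282×12.6 + 0.0741×20.6 + 0.0873×24.2 = 19.9081 per 10000.
2000–04: 0.2163×28.9 + 0.2036×19.5 + 0.1307×10.1 + 0.1597×9.9 + 0.1282×10.8 + 0.0741×23.6 + 0.0873×27.0 = 18.6135 per 10000.
The crude rates (18.61 vs 18.70) would put 2000–04 higher, but that reflects its age composition; once standardized to a common age structure, 1995 has the higher underlying rate.

1995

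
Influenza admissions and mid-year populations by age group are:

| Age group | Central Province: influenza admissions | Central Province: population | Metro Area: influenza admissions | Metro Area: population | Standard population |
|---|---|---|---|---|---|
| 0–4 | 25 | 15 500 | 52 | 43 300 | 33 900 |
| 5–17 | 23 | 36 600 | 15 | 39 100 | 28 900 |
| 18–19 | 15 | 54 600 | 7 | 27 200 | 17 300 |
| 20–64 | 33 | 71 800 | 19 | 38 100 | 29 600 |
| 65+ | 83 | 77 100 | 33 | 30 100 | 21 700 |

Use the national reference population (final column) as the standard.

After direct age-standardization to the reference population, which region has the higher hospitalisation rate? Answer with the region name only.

Age-specific rates per 100 000 for the Central Province: 161.29, 62.84, 27.47, 45.96, 107.65.
For the Metro Area: 120.09, 38.36, 25.74, 49.87, 109.63.
Standard total = 131 400; weights = 0.2580, 0.2199, 0.1317, 0.2253, 0.1651.
The Central Province: 0.2580×161.29 + 0.2199×62.84 + 0.1317×27.47 + 0.2253×45.96 + 0.1651×107.65 = 87.1814 per 100 000.
The Metro Area: 0.2580×120.09 + 0.2199×38.36 + 0.1317×25.74 + 0.2253×49.87 + 0.1651×109.63 = 72.1479 per 100 000.
The crude rates (70.03 vs 70.87) would put the Metro Area higher, but that reflects its age composition; once standardized to a common age structure, the Central Province has the higher underlying rate.

Central Province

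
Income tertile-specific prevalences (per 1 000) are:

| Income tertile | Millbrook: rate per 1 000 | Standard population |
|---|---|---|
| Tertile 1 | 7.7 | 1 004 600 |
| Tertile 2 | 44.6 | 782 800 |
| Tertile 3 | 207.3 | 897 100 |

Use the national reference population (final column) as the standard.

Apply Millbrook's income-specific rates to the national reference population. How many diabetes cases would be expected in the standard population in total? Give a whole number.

Expected diabetes cases = Σ (standard pop × income-specific rate ÷ 1 000)
= 1 004 600×7.7/1 000 + 782 800×44.6/1 000 + 897 100×207.3/1 000
= 7735.42 + 34912.88 + 185968.83 = 228617.13.

228617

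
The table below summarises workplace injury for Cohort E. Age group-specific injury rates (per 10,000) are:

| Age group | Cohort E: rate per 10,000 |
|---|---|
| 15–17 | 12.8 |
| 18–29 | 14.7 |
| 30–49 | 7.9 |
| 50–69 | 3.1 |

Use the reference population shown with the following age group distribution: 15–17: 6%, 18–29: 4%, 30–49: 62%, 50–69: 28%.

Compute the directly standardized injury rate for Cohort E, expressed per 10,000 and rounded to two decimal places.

7.12

Standard weights: 0.06, 0.04, 0.62, 0.28.
Standardized rate: 0.0600×12.8 + 0.0400×14.7 + 0.6200×7.9 + 0.2800×3.1 = 7.1220 per 10,000.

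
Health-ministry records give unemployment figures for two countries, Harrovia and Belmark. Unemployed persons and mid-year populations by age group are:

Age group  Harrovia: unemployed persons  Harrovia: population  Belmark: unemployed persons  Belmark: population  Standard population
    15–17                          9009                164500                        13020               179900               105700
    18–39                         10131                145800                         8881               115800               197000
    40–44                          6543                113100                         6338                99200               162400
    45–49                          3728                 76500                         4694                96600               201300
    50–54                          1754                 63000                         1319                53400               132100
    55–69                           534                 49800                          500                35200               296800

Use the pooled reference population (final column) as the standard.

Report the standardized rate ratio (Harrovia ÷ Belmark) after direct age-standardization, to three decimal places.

Age-specific rates per 1000 for Harrovia: 54.766, 69.486, 57.851, 48.732, 27.841, 10.723.
For Belmark: 72.374, 76.693, 63.891, 48.592, 24.700, 14.205.
Standard total = 1095300; weights = 0.0965, 0.1799, 0.1483, 0.1838, 0.1206, 0.2710.
Harrovia: 0.0965×54.766 + 0.1799×69.486 + 0.1483×57.851 + 0.1838×48.732 + 0.1206×27.841 + 0.2710×10.723 = 41.5801 per 1000.
Belmark: 0.0965×72.374 + 0.1799×76.693 + 0.1483×63.891 + 0.1838×48.592 + 0.1206×24.700 + 0.2710×14.205 = 46.0099 per 1000.
Ratio = 41.5801 ÷ 46.0099 = 0.90372.

0.904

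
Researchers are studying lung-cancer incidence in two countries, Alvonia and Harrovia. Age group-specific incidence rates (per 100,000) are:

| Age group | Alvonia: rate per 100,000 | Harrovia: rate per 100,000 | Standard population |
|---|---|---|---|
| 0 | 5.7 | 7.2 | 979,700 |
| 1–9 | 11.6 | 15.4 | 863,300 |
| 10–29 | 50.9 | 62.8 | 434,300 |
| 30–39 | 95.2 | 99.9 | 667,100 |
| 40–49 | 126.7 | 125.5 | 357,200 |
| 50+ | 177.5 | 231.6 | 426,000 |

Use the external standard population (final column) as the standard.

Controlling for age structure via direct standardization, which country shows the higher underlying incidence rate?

Standard total = 3,727,600; weights = 0.2628, 0.2316, 0.1165, 0.1790, 0.0958, 0.1143.
Alvonia: 0.2628×5.7 + 0.2316×11.6 + 0.1165×50.9 + 0.1790×95.2 + 0.0958×126.7 + 0.1143×177.5 = 59.5784 per 100,000.
Harrovia: 0.2628×7.2 + 0.2316×15.4 + 0.1165×62.8 + 0.1790×99.9 + 0.0958×125.5 + 0.1143×231.6 = 69.1480 per 100,000.

Harrovia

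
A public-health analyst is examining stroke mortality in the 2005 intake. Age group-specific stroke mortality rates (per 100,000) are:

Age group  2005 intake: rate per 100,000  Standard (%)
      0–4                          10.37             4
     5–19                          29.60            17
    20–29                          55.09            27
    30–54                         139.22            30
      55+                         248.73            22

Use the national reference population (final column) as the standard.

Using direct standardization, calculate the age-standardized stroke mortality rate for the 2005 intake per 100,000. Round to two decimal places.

116.81

Standard weights: 0.04, 0.17, 0.27, 0.30, 0.22.
Standardized rate: 0.0400×10.37 + 0.1700×29.60 + 0.2700×55.09 + 0.3000×139.22 + 0.2200×248.73 = 116.8077 per 100,000.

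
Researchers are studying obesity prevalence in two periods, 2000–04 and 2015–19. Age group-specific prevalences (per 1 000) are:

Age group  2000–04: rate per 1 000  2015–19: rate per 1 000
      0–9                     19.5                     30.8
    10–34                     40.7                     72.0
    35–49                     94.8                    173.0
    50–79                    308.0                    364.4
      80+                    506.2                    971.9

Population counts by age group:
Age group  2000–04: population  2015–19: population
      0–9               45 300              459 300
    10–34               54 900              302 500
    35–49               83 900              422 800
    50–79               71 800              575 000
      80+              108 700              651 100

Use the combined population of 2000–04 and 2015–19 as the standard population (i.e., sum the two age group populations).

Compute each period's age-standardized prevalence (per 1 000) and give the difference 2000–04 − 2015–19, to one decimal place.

-161.0

Combined standard total = 2 775 300; weights = 0.1818, 0.1288, 0.1826, 0.2331, 0.2738.
2000–04: 0.1818×19.5 + 0.1288×40.7 + 0.1826×94.8 + 0.2331×308.0 + 0.2738×506.2 = 236.4596 per 1 000.
2015–19: 0.1818×30.8 + 0.1288×72.0 + 0.1826×173.0 + 0.2331×364.4 + 0.2738×971.9 = 397.4623 per 1 000.
Difference = 236.4596 − 397.4623 = -161.0027.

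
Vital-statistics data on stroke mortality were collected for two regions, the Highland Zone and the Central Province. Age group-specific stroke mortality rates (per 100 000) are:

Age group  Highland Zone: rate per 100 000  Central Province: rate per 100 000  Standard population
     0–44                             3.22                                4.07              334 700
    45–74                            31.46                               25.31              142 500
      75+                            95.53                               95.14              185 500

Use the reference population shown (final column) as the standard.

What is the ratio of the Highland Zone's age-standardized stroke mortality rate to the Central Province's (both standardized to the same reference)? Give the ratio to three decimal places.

Standard total = 662 700; weights = 0.5051, 0.2150, 0.2799.
The Highland Zone: 0.5051×3.22 + 0.2150×31.46 + 0.2799×95.53 = 35.1314 per 100 000.
The Central Province: 0.5051×4.07 + 0.2150×25.31 + 0.2799×95.14 = 34.1291 per 100 000.
Ratio = 35.1314 ÷ 34.1291 = 1.02937.

1.029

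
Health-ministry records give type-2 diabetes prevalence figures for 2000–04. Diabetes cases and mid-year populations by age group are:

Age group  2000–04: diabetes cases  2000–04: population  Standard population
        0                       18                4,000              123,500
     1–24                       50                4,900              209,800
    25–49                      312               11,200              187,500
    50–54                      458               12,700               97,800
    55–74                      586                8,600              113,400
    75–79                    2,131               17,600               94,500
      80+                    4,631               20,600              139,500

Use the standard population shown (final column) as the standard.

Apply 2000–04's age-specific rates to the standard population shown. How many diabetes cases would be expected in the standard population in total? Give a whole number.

61976

Age-specific rates per 1,000 for 2000–04: 4.500, 10.204, 27.857, 36.063, 68.140, 121.080, 224.806.
Expected diabetes cases = Σ (standard pop × age-specific rate ÷ 1,000)
= 123,500×4.500/1,000 + 209,800×10.204/1,000 + 187,500×27.857/1,000 + 97,800×36.063/1,000 + 113,400×68.140/1,000 + 94,500×121.080/1,000 + 139,500×224.806/1,000
= 555.75 + 2140.82 + 5223.21 + 3526.96 + 7727.02 + 11442.02 + 31360.41 = 61976.19.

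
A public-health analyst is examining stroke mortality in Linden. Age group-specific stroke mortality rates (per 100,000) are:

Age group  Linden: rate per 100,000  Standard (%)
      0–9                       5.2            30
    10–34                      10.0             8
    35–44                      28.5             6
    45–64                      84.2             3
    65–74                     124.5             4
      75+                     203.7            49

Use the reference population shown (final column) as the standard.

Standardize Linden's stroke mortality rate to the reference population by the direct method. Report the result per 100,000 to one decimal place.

Standard weights: 0.30, 0.08, 0.06, 0.03, 0.04, 0.49.
Standardized rate: 0.3000×5.2 + 0.0800×10.0 + 0.0600×28.5 + 0.0300×84.2 + 0.0400×124.5 + 0.4900×203.7 = 111.3890 per 100,000.

111.4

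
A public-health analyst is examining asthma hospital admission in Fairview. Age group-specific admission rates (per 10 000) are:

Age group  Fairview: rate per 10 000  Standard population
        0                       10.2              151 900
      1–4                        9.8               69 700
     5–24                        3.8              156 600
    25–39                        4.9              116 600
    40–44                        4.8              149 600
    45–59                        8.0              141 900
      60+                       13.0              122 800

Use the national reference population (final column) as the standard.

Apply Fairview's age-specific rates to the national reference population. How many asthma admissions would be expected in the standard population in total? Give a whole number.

Expected asthma admissions = Σ (standard pop × age-specific rate ÷ 10 000)
= 151 900×10.2/10 000 + 69 700×9.8/10 000 + 156 600×3.8/10 000 + 116 600×4.9/10 000 + 149 600×4.8/10 000 + 141 900×8.0/10 000 + 122 800×13.0/10 000
= 154.94 + 68.31 + 59.51 + 57.13 + 71.81 + 113.52 + 159.64 = 684.85.

685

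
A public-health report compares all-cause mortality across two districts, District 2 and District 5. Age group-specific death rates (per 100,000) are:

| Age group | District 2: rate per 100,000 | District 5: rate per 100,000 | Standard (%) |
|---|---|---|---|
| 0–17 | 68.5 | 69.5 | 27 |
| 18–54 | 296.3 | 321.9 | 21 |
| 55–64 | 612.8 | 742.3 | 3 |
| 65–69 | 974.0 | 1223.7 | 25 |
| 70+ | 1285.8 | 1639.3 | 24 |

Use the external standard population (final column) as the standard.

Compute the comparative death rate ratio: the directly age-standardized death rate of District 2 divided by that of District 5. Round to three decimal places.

Standard weights: 0.27, 0.21, 0.03, 0.25, 0.24.
District 2: 0.2700×68.5 + 0.2100×296.3 + 0.0300×612.8 + 0.2500×974.0 + 0.2400×1285.8 = 651.1940 per 100,000.
District 5: 0.2700×69.5 + 0.2100×321.9 + 0.0300×742.3 + 0.2500×1223.7 + 0.2400×1639.3 = 807.9900 per 100,000.
Ratio = 651.1940 ÷ 807.9900 = 0.80594.

0.806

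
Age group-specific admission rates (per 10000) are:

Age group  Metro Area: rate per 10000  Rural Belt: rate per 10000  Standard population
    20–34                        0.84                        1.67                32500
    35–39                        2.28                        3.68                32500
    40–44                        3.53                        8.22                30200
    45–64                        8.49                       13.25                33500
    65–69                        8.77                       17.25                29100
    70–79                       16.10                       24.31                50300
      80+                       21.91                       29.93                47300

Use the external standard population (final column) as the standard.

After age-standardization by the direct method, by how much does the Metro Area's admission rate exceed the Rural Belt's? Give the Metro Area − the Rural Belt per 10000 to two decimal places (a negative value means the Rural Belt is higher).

-5.53

Standard total = 255400; weights = 0.1273, 0.1273, 0.1182, 0.1312, 0.1139, 0.1969, 0.1852.
The Metro Area: 0.1273×0.84 + 0.1273×2.28 + 0.1182×3.53 + 0.1312×8.49 + 0.1139×8.77 + 0.1969×16.10 + 0.1852×21.91 = 10.1558 per 10000.
The Rural Belt: 0.1273×1.67 + 0.1273×3.68 + 0.1182×8.22 + 0.1312×13.25 + 0.1139×17.25 + 0.1969×24.31 + 0.1852×29.93 = 15.6870 per 10000.
Difference = 10.1558 − 15.6870 = -5.5311.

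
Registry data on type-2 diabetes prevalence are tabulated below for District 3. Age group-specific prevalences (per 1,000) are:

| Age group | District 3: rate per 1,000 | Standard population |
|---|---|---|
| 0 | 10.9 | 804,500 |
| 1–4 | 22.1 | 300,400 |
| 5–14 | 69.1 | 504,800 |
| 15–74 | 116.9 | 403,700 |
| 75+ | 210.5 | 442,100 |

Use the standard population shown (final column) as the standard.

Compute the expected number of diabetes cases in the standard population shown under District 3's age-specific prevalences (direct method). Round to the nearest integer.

Expected diabetes cases = Σ (standard pop × age-specific rate ÷ 1,000)
= 804,500×10.9/1,000 + 300,400×22.1/1,000 + 504,800×69.1/1,000 + 403,700×116.9/1,000 + 442,100×210.5/1,000
= 8769.05 + 6638.84 + 34881.68 + 47192.53 + 93062.05 = 190544.15.

190544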